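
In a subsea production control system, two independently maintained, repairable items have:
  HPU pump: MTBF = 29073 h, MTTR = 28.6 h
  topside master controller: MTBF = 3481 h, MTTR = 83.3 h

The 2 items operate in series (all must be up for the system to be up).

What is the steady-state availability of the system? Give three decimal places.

0.976

A(HPU pump) = MTBF/(MTBF+MTTR) = 29073/(29073+28.6) = 0.999017
A(topside master controller) = MTBF/(MTBF+MTTR) = 3481/(3481+83.3) = 0.976629
Series availability: 0.999017 × 0.976629 = 0.976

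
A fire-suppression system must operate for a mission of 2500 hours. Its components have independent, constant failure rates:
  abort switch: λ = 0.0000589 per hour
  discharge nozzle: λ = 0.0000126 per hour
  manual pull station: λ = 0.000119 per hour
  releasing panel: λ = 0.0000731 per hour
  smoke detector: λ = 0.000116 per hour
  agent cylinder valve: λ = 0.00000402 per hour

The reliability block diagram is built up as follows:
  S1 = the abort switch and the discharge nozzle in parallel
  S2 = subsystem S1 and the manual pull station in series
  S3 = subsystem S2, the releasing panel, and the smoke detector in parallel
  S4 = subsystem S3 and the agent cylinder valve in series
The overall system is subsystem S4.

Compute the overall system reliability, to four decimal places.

R(abort switch) = exp(−0.0000589 × 2500) = 0.863078
R(discharge nozzle) = exp(−0.0000126 × 2500) = 0.968991
R(manual pull station) = exp(−0.000119 × 2500) = 0.742673
R(releasing panel) = exp(−0.0000731 × 2500) = 0.832976
R(smoke detector) = exp(−0.000116 × 2500) = 0.748264
R(agent cylinder valve) = exp(−0.00000402 × 2500) = 0.990000
Parallel (abort switch and discharge nozzle): 1 − (1 − 0.863078)(1 − 0.968991) = 0.995754
Series ([0.995754] and manual pull station): 0.995754 × 0.742673 = 0.739520
Parallel ([0.739520], releasing panel, and smoke detector): 1 − (1 − 0.739520)(1 − 0.832976)(1 − 0.748264) = 0.989048
Series ([0.989048] and agent cylinder valve): 0.989048 × 0.990000 = 0.9792

0.9792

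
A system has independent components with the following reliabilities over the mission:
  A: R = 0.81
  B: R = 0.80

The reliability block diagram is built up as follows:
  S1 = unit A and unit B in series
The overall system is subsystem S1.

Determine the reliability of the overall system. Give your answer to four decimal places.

0.6480

Series (A and B): 0.810000 × 0.800000 = 0.6480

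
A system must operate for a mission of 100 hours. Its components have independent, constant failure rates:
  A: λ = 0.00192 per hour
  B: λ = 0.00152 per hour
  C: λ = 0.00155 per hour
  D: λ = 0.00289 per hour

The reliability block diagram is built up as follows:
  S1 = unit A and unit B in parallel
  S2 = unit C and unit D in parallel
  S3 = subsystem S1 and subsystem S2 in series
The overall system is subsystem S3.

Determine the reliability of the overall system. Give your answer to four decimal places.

R(A) = exp(−0.00192 × 100) = 0.825307
R(B) = exp(−0.00152 × 100) = 0.858988
R(C) = exp(−0.00155 × 100) = 0.856415
R(D) = exp(−0.00289 × 100) = 0.749012
Parallel (A and B): 1 − (1 − 0.825307)(1 − 0.858988) = 0.975366
Parallel (C and D): 1 − (1 − 0.856415)(1 − 0.749012) = 0.963962
Series ([0.975366] and [0.963962]): 0.975366 × 0.963962 = 0.9402

0.9402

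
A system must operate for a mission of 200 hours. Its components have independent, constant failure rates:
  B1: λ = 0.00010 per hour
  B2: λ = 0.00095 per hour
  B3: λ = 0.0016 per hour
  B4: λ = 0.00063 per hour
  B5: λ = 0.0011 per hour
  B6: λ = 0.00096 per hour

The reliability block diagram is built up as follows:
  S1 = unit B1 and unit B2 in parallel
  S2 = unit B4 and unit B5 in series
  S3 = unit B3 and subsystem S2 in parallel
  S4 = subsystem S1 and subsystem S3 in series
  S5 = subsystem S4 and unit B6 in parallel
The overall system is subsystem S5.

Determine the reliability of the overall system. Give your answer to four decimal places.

0.9855

R(B1) = exp(−0.00010 × 200) = 0.980199
R(B2) = exp(−0.00095 × 200) = 0.826959
R(B3) = exp(−0.0016 × 200) = 0.726149
R(B4) = exp(−0.00063 × 200) = 0.881615
R(B5) = exp(−0.0011 × 200) = 0.802519
R(B6) = exp(−0.00096 × 200) = 0.825307
Parallel (B1 and B2): 1 − (1 − 0.980199)(1 − 0.826959) = 0.996574
Series (B4 and B5): 0.881615 × 0.802519 = 0.707513
Parallel (B3 and [0.707513]): 1 − (1 − 0.726149)(1 − 0.707513) = 0.919902
Series ([0.996574] and [0.919902]): 0.996574 × 0.919902 = 0.916750
Parallel ([0.916750] and B6): 1 − (1 − 0.916750)(1 − 0.825307) = 0.9855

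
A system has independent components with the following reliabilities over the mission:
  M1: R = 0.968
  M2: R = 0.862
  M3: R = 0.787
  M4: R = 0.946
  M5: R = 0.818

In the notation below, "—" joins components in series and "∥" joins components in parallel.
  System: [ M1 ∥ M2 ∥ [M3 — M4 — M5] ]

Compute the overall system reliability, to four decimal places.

Series (M3, M4, and M5): 0.787000 × 0.946000 × 0.818000 = 0.609003
Parallel (M1, M2, and [0.609003]): 1 − (1 − 0.968000)(1 − 0.862000)(1 − 0.609003) = 0.9983

0.9983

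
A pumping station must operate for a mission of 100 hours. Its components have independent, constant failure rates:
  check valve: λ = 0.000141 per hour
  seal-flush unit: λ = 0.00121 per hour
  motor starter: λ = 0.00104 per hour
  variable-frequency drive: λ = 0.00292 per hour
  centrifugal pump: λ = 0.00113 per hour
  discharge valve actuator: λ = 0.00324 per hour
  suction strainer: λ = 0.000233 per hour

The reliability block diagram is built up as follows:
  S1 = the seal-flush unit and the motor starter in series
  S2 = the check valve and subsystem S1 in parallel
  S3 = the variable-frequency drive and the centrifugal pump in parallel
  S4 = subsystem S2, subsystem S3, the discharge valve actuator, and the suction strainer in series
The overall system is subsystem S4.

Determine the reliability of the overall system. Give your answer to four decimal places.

0.6855

R(check valve) = exp(−0.000141 × 100) = 0.985999
R(seal-flush unit) = exp(−0.00121 × 100) = 0.886034
R(motor starter) = exp(−0.00104 × 100) = 0.901225
R(variable-frequency drive) = exp(−0.00292 × 100) = 0.746769
R(centrifugal pump) = exp(−0.00113 × 100) = 0.893151
R(discharge valve actuator) = exp(−0.00324 × 100) = 0.723250
R(suction strainer) = exp(−0.000233 × 100) = 0.976969
Series (seal-flush unit and motor starter): 0.886034 × 0.901225 = 0.798516
Parallel (check valve and [0.798516]): 1 − (1 − 0.985999)(1 − 0.798516) = 0.997179
Parallel (variable-frequency drive and centrifugal pump): 1 − (1 − 0.746769)(1 − 0.893151) = 0.972943
Series ([0.997179], [0.972943], discharge valve actuator, and suction strainer): 0.997179 × 0.972943 × 0.723250 × 0.976969 = 0.6855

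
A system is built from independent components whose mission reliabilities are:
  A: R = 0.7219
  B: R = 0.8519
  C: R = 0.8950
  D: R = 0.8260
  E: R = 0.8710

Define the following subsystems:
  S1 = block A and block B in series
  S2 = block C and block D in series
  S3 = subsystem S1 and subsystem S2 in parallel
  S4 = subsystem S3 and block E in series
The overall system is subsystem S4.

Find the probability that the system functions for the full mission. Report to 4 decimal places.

0.7836

Series (A and B): 0.721900 × 0.851900 = 0.614987
Series (C and D): 0.895000 × 0.826000 = 0.739270
Parallel ([0.614987] and [0.739270]): 1 − (1 − 0.614987)(1 − 0.739270) = 0.899616
Series ([0.899616] and E): 0.899616 × 0.871000 = 0.7836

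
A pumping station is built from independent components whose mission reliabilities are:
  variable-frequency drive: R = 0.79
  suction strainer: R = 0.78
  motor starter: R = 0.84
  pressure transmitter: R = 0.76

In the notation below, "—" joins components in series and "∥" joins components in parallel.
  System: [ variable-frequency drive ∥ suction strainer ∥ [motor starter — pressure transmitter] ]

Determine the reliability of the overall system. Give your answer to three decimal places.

0.983

Series (motor starter and pressure transmitter): 0.84000 × 0.76000 = 0.63840
Parallel (variable-frequency drive, suction strainer, and [0.63840]): 1 − (1 − 0.79000)(1 − 0.78000)(1 − 0.63840) = 0.983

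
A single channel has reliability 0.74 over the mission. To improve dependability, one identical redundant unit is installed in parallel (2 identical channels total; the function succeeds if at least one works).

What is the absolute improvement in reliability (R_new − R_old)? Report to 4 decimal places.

R_before = 0.74
R_after = 1 − (1 − 0.74)^2 = 0.9324
ΔR = 0.9324 − 0.74 = 0.1924

0.1924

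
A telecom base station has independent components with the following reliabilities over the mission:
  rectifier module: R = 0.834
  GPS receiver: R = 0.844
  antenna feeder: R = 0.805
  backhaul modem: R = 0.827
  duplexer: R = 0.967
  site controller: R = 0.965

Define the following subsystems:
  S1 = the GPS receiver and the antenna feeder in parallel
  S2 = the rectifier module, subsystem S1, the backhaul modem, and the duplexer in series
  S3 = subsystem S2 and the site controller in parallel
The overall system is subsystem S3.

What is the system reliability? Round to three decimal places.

0.988

Parallel (GPS receiver and antenna feeder): 1 − (1 − 0.84400)(1 − 0.80500) = 0.96958
Series (rectifier module, [0.96958], backhaul modem, and duplexer): 0.83400 × 0.96958 × 0.82700 × 0.96700 = 0.64667
Parallel ([0.64667] and site controller): 1 − (1 − 0.64667)(1 − 0.96500) = 0.988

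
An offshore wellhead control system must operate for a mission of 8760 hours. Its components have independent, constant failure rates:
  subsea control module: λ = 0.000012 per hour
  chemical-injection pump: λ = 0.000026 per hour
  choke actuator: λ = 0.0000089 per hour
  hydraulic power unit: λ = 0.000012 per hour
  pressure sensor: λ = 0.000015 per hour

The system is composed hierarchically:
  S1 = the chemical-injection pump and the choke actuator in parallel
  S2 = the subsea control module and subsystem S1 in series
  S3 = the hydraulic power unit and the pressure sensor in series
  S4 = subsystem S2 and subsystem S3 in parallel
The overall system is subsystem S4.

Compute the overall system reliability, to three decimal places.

R(subsea control module) = exp(−0.000012 × 8760) = 0.90022
R(chemical-injection pump) = exp(−0.000026 × 8760) = 0.79632
R(choke actuator) = exp(−0.0000089 × 8760) = 0.92500
R(hydraulic power unit) = exp(−0.000012 × 8760) = 0.90022
R(pressure sensor) = exp(−0.000015 × 8760) = 0.87687
Parallel (chemical-injection pump and choke actuator): 1 − (1 − 0.79632)(1 − 0.92500) = 0.98472
Series (subsea control module and [0.98472]): 0.90022 × 0.98472 = 0.88646
Series (hydraulic power unit and pressure sensor): 0.90022 × 0.87687 = 0.78938
Parallel ([0.88646] and [0.78938]): 1 − (1 − 0.88646)(1 − 0.78938) = 0.976

0.976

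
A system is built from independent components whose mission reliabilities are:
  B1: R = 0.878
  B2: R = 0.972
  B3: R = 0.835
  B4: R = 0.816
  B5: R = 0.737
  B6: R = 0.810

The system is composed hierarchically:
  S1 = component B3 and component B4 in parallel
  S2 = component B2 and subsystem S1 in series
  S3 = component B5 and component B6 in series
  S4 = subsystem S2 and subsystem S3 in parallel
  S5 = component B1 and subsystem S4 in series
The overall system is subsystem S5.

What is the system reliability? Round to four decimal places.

0.8576

Parallel (B3 and B4): 1 − (1 − 0.835000)(1 − 0.816000) = 0.969640
Series (B2 and [0.969640]): 0.972000 × 0.969640 = 0.942490
Series (B5 and B6): 0.737000 × 0.810000 = 0.596970
Parallel ([0.942490] and [0.596970]): 1 − (1 − 0.942490)(1 − 0.596970) = 0.976822
Series (B1 and [0.976822]): 0.878000 × 0.976822 = 0.8576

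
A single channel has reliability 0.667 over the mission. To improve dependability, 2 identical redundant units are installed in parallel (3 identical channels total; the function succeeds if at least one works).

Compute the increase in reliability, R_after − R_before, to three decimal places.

0.296

R_before = 0.667
R_after = 1 − (1 − 0.667)^3 = 0.963
ΔR = 0.963 − 0.667 = 0.296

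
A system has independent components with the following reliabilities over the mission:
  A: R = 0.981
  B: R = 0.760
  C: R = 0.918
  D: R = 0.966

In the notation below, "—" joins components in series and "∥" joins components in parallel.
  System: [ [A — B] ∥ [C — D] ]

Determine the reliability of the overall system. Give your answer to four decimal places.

0.9712

Series (A and B): 0.981000 × 0.760000 = 0.745560
Series (C and D): 0.918000 × 0.966000 = 0.886788
Parallel ([0.745560] and [0.886788]): 1 − (1 − 0.745560)(1 − 0.886788) = 0.9712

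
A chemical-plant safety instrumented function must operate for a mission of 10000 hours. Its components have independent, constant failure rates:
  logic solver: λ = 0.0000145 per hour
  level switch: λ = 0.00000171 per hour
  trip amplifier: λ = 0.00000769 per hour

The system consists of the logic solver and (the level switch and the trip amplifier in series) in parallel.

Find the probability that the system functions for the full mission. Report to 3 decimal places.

R(logic solver) = exp(−0.0000145 × 10000) = 0.86502
R(level switch) = exp(−0.00000171 × 10000) = 0.98305
R(trip amplifier) = exp(−0.00000769 × 10000) = 0.92598
Series (level switch and trip amplifier): 0.98305 × 0.92598 = 0.91028
Parallel (logic solver and [0.91028]): 1 − (1 − 0.86502)(1 − 0.91028) = 0.988

0.988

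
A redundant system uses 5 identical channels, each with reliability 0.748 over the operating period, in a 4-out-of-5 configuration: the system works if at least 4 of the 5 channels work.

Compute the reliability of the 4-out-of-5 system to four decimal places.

0.6286

R = Σ_{i=4}^{5} C(5,i) p^i (1−p)^{5−i} with p = 0.748
C(5,4)·0.748^4·0.252^1 = 0.394436
C(5,5)·0.748^5·0.252^0 = 0.234157
Sum = 0.6286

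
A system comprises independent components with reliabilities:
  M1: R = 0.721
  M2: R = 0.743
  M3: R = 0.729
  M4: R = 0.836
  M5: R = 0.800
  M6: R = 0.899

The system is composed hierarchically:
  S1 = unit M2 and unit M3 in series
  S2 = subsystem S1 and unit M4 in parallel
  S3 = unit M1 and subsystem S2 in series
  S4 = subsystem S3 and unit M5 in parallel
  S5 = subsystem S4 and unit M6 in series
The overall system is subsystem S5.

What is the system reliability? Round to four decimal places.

Series (M2 and M3): 0.743000 × 0.729000 = 0.541647
Parallel ([0.541647] and M4): 1 − (1 − 0.541647)(1 − 0.836000) = 0.924830
Series (M1 and [0.924830]): 0.721000 × 0.924830 = 0.666802
Parallel ([0.666802] and M5): 1 − (1 − 0.666802)(1 − 0.800000) = 0.933360
Series ([0.933360] and M6): 0.933360 × 0.899000 = 0.8391

0.8391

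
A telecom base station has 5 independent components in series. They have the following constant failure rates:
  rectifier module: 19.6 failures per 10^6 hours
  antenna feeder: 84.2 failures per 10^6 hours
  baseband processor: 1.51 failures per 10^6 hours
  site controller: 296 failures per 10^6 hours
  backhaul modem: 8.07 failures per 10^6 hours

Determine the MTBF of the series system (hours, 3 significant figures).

Series of exponential components: λ_sys = Σ λ_i
λ_sys = 0.0000196 + 0.0000842 + 0.00000151 + 0.000296 + 0.00000807 = 4.0938e-04 /h
MTBF = 1 / λ_sys = 2440 h

2440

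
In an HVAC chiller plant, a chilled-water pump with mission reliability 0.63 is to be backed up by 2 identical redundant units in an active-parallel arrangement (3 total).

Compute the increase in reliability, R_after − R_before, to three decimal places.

R_before = 0.63
R_after = 1 − (1 − 0.63)^3 = 0.949
ΔR = 0.949 − 0.63 = 0.319

0.319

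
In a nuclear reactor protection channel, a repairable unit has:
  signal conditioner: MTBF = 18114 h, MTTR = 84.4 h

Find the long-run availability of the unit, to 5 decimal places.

0.99536

A(signal conditioner) = MTBF/(MTBF+MTTR) = 18114/(18114+84.4) = 0.99536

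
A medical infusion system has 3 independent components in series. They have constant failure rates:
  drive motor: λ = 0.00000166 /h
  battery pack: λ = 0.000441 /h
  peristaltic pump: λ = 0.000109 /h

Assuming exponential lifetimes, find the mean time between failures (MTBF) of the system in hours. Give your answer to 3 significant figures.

1810

Series of exponential components: λ_sys = Σ λ_i
λ_sys = 0.00000166 + 0.000441 + 0.000109 = 5.5166e-04 /h
MTBF = 1 / λ_sys = 1810 h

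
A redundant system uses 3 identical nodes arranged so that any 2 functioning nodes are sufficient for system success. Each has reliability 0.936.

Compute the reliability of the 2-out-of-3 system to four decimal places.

R = Σ_{i=2}^{3} C(3,i) p^i (1−p)^{3−i} with p = 0.936
C(3,2)·0.936^2·0.064^1 = 0.168210
C(3,3)·0.936^3·0.064^0 = 0.820026
Sum = 0.9882

0.9882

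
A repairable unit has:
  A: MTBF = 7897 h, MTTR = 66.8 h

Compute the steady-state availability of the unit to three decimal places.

A(A) = MTBF/(MTBF+MTTR) = 7897/(7897+66.8) = 0.992

0.992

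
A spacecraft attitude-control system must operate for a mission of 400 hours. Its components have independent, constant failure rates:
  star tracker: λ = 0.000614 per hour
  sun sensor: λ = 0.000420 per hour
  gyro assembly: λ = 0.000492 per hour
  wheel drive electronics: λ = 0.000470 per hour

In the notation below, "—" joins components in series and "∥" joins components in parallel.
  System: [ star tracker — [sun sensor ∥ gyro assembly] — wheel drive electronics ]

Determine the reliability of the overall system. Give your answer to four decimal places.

R(star tracker) = exp(−0.000614 × 400) = 0.782235
R(sun sensor) = exp(−0.000420 × 400) = 0.845354
R(gyro assembly) = exp(−0.000492 × 400) = 0.821355
R(wheel drive electronics) = exp(−0.000470 × 400) = 0.828615
Parallel (sun sensor and gyro assembly): 1 − (1 − 0.845354)(1 − 0.821355) = 0.972373
Series (star tracker, [0.972373], and wheel drive electronics): 0.782235 × 0.972373 × 0.828615 = 0.6303

0.6303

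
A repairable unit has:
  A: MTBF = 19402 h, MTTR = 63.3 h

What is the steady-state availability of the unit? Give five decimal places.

0.99675

A(A) = MTBF/(MTBF+MTTR) = 19402/(19402+63.3) = 0.99675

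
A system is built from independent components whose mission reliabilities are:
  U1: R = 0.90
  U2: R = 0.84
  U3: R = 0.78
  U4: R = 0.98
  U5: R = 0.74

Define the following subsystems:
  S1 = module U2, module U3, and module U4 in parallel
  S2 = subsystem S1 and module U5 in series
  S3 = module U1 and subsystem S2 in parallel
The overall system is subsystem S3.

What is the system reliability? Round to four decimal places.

Parallel (U2, U3, and U4): 1 − (1 − 0.840000)(1 − 0.780000)(1 − 0.980000) = 0.999296
Series ([0.999296] and U5): 0.999296 × 0.740000 = 0.739479
Parallel (U1 and [0.739479]): 1 − (1 − 0.900000)(1 − 0.739479) = 0.9739

0.9739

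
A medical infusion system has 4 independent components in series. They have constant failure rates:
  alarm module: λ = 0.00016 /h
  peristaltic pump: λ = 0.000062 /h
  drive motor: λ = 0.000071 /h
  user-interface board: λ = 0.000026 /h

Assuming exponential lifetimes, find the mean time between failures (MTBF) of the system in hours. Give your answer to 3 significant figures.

3130

Series of exponential components: λ_sys = Σ λ_i
λ_sys = 0.00016 + 0.000062 + 0.000071 + 0.000026 = 3.1900e-04 /h
MTBF = 1 / λ_sys = 3130 h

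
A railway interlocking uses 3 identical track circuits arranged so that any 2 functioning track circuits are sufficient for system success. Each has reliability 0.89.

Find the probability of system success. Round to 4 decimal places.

R = Σ_{i=2}^{3} C(3,i) p^i (1−p)^{3−i} with p = 0.89
C(3,2)·0.89^2·0.11^1 = 0.261393
C(3,3)·0.89^3·0.11^0 = 0.704969
Sum = 0.9664

0.9664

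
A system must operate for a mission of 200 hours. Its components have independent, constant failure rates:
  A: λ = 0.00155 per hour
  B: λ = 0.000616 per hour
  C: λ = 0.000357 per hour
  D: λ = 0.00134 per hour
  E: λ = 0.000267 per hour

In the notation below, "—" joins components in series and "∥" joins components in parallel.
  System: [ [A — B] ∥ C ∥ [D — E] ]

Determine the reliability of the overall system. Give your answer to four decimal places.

0.9933

R(A) = exp(−0.00155 × 200) = 0.733447
R(B) = exp(−0.000616 × 200) = 0.884087
R(C) = exp(−0.000357 × 200) = 0.931089
R(D) = exp(−0.00134 × 200) = 0.764908
R(E) = exp(−0.000267 × 200) = 0.948001
Series (A and B): 0.733447 × 0.884087 = 0.648431
Series (D and E): 0.764908 × 0.948001 = 0.725134
Parallel ([0.648431], C, and [0.725134]): 1 − (1 − 0.648431)(1 − 0.931089)(1 − 0.725134) = 0.9933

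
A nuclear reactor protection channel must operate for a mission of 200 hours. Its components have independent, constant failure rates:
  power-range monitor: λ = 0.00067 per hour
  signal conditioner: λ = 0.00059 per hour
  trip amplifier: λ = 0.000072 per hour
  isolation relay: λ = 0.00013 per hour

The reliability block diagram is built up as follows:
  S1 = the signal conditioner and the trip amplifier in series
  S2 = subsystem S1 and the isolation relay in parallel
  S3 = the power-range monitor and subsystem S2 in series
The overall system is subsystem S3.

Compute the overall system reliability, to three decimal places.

0.872

R(power-range monitor) = exp(−0.00067 × 200) = 0.87459
R(signal conditioner) = exp(−0.00059 × 200) = 0.88870
R(trip amplifier) = exp(−0.000072 × 200) = 0.98570
R(isolation relay) = exp(−0.00013 × 200) = 0.97434
Series (signal conditioner and trip amplifier): 0.88870 × 0.98570 = 0.87599
Parallel ([0.87599] and isolation relay): 1 − (1 − 0.87599)(1 − 0.97434) = 0.99682
Series (power-range monitor and [0.99682]): 0.87459 × 0.99682 = 0.872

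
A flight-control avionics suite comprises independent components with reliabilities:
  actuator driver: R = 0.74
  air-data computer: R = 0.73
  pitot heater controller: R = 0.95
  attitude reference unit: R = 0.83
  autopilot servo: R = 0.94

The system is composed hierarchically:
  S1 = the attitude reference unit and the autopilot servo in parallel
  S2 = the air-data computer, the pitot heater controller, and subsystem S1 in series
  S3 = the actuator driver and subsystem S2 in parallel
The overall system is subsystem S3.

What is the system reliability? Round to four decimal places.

0.9185

Parallel (attitude reference unit and autopilot servo): 1 − (1 − 0.830000)(1 − 0.940000) = 0.989800
Series (air-data computer, pitot heater controller, and [0.989800]): 0.730000 × 0.950000 × 0.989800 = 0.686426
Parallel (actuator driver and [0.686426]): 1 − (1 − 0.740000)(1 − 0.686426) = 0.9185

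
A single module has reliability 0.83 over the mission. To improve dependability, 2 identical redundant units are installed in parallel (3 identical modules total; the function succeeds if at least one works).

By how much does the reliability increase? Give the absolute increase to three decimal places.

0.165

R_before = 0.83
R_after = 1 − (1 − 0.83)^3 = 0.995
ΔR = 0.995 − 0.83 = 0.165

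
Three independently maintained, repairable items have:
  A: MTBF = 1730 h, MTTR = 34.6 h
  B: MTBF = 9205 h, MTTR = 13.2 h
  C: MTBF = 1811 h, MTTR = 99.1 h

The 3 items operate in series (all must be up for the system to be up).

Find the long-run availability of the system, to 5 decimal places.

0.92820

A(A) = MTBF/(MTBF+MTTR) = 1730/(1730+34.6) = 0.980392
A(B) = MTBF/(MTBF+MTTR) = 9205/(9205+13.2) = 0.998568
A(C) = MTBF/(MTBF+MTTR) = 1811/(1811+99.1) = 0.948118
Series availability: 0.980392 × 0.998568 × 0.948118 = 0.92820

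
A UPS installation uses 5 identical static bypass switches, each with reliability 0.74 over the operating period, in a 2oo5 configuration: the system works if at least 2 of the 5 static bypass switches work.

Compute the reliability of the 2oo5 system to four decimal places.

0.9819

R = Σ_{i=2}^{5} C(5,i) p^i (1−p)^{5−i} with p = 0.74
C(5,2)·0.74^2·0.26^3 = 0.096246
C(5,3)·0.74^3·0.26^2 = 0.273931
C(5,4)·0.74^4·0.26^1 = 0.389825
C(5,5)·0.74^5·0.26^0 = 0.221901
Sum = 0.9819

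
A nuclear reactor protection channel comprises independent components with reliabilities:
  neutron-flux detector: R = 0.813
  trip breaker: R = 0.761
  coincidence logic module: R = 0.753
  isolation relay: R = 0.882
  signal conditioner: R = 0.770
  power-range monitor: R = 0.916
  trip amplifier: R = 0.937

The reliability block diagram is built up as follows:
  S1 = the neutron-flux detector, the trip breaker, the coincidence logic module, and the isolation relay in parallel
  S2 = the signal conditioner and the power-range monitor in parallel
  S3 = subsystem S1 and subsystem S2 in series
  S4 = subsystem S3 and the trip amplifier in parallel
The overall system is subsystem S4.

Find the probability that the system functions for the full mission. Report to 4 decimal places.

0.9987

Parallel (neutron-flux detector, trip breaker, coincidence logic module, and isolation relay): 1 − (1 − 0.813000)(1 − 0.761000)(1 − 0.753000)(1 − 0.882000) = 0.998697
Parallel (signal conditioner and power-range monitor): 1 − (1 − 0.770000)(1 − 0.916000) = 0.980680
Series ([0.998697] and [0.980680]): 0.998697 × 0.980680 = 0.979402
Parallel ([0.979402] and trip amplifier): 1 − (1 − 0.979402)(1 − 0.937000) = 0.9987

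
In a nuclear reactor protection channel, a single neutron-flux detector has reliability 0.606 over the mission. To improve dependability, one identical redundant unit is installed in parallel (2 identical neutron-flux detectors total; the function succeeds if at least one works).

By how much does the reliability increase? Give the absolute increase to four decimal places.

0.2388

R_before = 0.606
R_after = 1 − (1 − 0.606)^2 = 0.8448
ΔR = 0.8448 − 0.606 = 0.2388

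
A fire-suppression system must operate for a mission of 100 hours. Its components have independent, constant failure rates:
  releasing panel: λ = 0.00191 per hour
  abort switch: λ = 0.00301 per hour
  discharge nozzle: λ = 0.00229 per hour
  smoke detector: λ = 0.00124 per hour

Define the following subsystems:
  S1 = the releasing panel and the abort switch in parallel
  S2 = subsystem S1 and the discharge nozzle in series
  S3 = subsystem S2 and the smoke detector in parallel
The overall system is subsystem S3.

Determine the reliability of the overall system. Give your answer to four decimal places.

R(releasing panel) = exp(−0.00191 × 100) = 0.826133
R(abort switch) = exp(−0.00301 × 100) = 0.740078
R(discharge nozzle) = exp(−0.00229 × 100) = 0.795329
R(smoke detector) = exp(−0.00124 × 100) = 0.883380
Parallel (releasing panel and abort switch): 1 − (1 − 0.826133)(1 − 0.740078) = 0.954808
Series ([0.954808] and discharge nozzle): 0.954808 × 0.795329 = 0.759386
Parallel ([0.759386] and smoke detector): 1 − (1 − 0.759386)(1 − 0.883380) = 0.9719

0.9719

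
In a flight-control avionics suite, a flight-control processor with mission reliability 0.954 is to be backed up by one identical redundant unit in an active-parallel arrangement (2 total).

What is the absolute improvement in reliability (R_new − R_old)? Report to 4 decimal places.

R_before = 0.954
R_after = 1 − (1 − 0.954)^2 = 0.9979
ΔR = 0.9979 − 0.954 = 0.0439

0.0439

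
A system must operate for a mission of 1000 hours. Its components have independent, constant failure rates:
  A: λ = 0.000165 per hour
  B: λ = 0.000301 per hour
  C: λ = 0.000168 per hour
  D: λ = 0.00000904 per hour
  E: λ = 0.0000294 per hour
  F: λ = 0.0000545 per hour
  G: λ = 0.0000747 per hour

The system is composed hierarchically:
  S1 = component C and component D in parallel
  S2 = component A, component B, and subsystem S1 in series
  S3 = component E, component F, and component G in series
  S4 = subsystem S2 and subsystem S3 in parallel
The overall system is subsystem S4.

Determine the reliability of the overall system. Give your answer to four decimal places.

R(A) = exp(−0.000165 × 1000) = 0.847894
R(B) = exp(−0.000301 × 1000) = 0.740078
R(C) = exp(−0.000168 × 1000) = 0.845354
R(D) = exp(−0.00000904 × 1000) = 0.991001
R(E) = exp(−0.0000294 × 1000) = 0.971028
R(F) = exp(−0.0000545 × 1000) = 0.946959
R(G) = exp(−0.0000747 × 1000) = 0.928022
Parallel (C and D): 1 − (1 − 0.845354)(1 − 0.991001) = 0.998608
Series (A, B, and [0.998608]): 0.847894 × 0.740078 × 0.998608 = 0.626634
Series (E, F, and G): 0.971028 × 0.946959 × 0.928022 = 0.853338
Parallel ([0.626634] and [0.853338]): 1 − (1 − 0.626634)(1 − 0.853338) = 0.9452

0.9452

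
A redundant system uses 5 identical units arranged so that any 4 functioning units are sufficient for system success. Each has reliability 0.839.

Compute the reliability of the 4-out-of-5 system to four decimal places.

R = Σ_{i=4}^{5} C(5,i) p^i (1−p)^{5−i} with p = 0.839
C(5,4)·0.839^4·0.161^1 = 0.398881
C(5,5)·0.839^5·0.161^0 = 0.415729
Sum = 0.8146

0.8146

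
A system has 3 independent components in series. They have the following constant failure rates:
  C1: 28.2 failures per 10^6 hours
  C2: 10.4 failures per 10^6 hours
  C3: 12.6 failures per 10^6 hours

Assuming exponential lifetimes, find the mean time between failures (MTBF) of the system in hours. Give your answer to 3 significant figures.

Series of exponential components: λ_sys = Σ λ_i
λ_sys = 0.0000282 + 0.0000104 + 0.0000126 = 5.1200e-05 /h
MTBF = 1 / λ_sys = 19500 h

19500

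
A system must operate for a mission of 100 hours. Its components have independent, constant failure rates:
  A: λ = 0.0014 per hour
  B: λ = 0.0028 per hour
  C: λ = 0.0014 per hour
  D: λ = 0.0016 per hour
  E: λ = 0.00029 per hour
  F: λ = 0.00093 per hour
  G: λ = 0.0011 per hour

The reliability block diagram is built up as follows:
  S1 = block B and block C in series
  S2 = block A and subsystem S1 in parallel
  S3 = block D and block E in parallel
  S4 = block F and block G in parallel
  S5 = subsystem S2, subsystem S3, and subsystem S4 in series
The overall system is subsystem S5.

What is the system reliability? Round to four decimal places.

R(A) = exp(−0.0014 × 100) = 0.869358
R(B) = exp(−0.0028 × 100) = 0.755784
R(C) = exp(−0.0014 × 100) = 0.869358
R(D) = exp(−0.0016 × 100) = 0.852144
R(E) = exp(−0.00029 × 100) = 0.971416
R(F) = exp(−0.00093 × 100) = 0.911194
R(G) = exp(−0.0011 × 100) = 0.895834
Series (B and C): 0.755784 × 0.869358 = 0.657047
Parallel (A and [0.657047]): 1 − (1 − 0.869358)(1 − 0.657047) = 0.955196
Parallel (D and E): 1 − (1 − 0.852144)(1 − 0.971416) = 0.995774
Parallel (F and G): 1 − (1 − 0.911194)(1 − 0.895834) = 0.990749
Series ([0.955196], [0.995774], and [0.990749]): 0.955196 × 0.995774 × 0.990749 = 0.9424

0.9424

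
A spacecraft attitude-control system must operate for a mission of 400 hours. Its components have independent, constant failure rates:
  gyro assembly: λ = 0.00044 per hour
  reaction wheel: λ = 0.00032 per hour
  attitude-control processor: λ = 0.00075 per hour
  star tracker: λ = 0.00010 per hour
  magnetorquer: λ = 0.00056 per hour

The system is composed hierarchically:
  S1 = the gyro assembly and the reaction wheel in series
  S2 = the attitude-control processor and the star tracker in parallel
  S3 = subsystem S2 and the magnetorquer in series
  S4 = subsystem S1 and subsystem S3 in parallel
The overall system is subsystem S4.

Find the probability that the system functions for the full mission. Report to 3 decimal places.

0.945

R(gyro assembly) = exp(−0.00044 × 400) = 0.83862
R(reaction wheel) = exp(−0.00032 × 400) = 0.87985
R(attitude-control processor) = exp(−0.00075 × 400) = 0.74082
R(star tracker) = exp(−0.00010 × 400) = 0.96079
R(magnetorquer) = exp(−0.00056 × 400) = 0.79932
Series (gyro assembly and reaction wheel): 0.83862 × 0.87985 = 0.73786
Parallel (attitude-control processor and star tracker): 1 − (1 − 0.74082)(1 − 0.96079) = 0.98984
Series ([0.98984] and magnetorquer): 0.98984 × 0.79932 = 0.79120
Parallel ([0.73786] and [0.79120]): 1 − (1 − 0.73786)(1 − 0.79120) = 0.945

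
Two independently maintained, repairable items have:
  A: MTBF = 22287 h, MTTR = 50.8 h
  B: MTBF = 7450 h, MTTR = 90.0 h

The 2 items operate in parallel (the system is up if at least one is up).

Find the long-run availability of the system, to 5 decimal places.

0.99997

A(A) = MTBF/(MTBF+MTTR) = 22287/(22287+50.8) = 0.997726
A(B) = MTBF/(MTBF+MTTR) = 7450/(7450+90.0) = 0.988064
Parallel availability: 1 − (1 − 0.997726)(1 − 0.988064) = 0.99997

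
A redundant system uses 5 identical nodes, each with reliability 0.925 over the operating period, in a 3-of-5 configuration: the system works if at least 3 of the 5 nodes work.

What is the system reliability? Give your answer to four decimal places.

0.9962

R = Σ_{i=3}^{5} C(5,i) p^i (1−p)^{5−i} with p = 0.925
C(5,3)·0.925^3·0.075^2 = 0.044519
C(5,4)·0.925^4·0.075^1 = 0.274535
C(5,5)·0.925^5·0.075^0 = 0.677187
Sum = 0.9962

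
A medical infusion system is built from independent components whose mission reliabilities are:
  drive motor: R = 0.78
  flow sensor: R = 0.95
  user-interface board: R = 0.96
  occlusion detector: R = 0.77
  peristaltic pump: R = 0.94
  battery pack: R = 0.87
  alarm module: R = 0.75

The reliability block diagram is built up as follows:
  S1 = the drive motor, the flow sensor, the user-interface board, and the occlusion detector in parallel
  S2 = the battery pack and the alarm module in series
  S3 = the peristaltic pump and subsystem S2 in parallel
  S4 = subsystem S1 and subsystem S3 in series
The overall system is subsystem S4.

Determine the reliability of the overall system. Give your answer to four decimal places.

0.9791

Parallel (drive motor, flow sensor, user-interface board, and occlusion detector): 1 − (1 − 0.780000)(1 − 0.950000)(1 − 0.960000)(1 − 0.770000) = 0.999899
Series (battery pack and alarm module): 0.870000 × 0.750000 = 0.652500
Parallel (peristaltic pump and [0.652500]): 1 − (1 − 0.940000)(1 − 0.652500) = 0.979150
Series ([0.999899] and [0.979150]): 0.999899 × 0.979150 = 0.9791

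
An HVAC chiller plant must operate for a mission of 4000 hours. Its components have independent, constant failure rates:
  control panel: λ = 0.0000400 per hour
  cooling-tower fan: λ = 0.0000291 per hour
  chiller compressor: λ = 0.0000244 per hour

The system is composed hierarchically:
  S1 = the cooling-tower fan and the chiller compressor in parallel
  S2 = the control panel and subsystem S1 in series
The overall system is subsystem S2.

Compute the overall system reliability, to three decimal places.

0.843

R(control panel) = exp(−0.0000400 × 4000) = 0.85214
R(cooling-tower fan) = exp(−0.0000291 × 4000) = 0.89012
R(chiller compressor) = exp(−0.0000244 × 4000) = 0.90701
Parallel (cooling-tower fan and chiller compressor): 1 − (1 − 0.89012)(1 − 0.90701) = 0.98978
Series (control panel and [0.98978]): 0.85214 × 0.98978 = 0.843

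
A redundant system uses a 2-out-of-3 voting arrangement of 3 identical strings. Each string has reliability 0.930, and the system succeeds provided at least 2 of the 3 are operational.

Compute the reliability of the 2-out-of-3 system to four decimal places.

0.9860

R = Σ_{i=2}^{3} C(3,i) p^i (1−p)^{3−i} with p = 0.930
C(3,2)·0.930^2·0.070^1 = 0.181629
C(3,3)·0.930^3·0.070^0 = 0.804357
Sum = 0.9860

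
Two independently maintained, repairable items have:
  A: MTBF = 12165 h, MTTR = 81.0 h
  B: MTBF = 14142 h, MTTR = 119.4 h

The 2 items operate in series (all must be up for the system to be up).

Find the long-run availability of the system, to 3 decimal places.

0.985

A(A) = MTBF/(MTBF+MTTR) = 12165/(12165+81.0) = 0.993386
A(B) = MTBF/(MTBF+MTTR) = 14142/(14142+119.4) = 0.991628
Series availability: 0.993386 × 0.991628 = 0.985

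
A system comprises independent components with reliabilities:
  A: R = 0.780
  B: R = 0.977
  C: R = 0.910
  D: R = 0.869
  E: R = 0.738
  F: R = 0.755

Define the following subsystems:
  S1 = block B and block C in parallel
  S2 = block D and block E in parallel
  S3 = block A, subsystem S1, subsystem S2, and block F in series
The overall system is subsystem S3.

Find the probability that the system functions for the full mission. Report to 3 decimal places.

0.568

Parallel (B and C): 1 − (1 − 0.97700)(1 − 0.91000) = 0.99793
Parallel (D and E): 1 − (1 − 0.86900)(1 − 0.73800) = 0.96568
Series (A, [0.99793], [0.96568], and F): 0.78000 × 0.99793 × 0.96568 × 0.75500 = 0.568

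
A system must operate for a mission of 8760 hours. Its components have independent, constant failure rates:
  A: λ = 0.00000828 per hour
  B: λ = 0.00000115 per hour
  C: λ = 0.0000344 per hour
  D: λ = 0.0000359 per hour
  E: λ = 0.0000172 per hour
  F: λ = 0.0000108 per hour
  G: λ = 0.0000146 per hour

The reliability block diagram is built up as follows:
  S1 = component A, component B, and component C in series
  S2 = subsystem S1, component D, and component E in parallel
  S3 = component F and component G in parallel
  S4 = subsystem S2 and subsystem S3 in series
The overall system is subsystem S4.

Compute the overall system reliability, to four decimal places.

R(A) = exp(−0.00000828 × 8760) = 0.930035
R(B) = exp(−0.00000115 × 8760) = 0.989977
R(C) = exp(−0.0000344 × 8760) = 0.739823
R(D) = exp(−0.0000359 × 8760) = 0.730166
R(E) = exp(−0.0000172 × 8760) = 0.860130
R(F) = exp(−0.0000108 × 8760) = 0.909729
R(G) = exp(−0.0000146 × 8760) = 0.879945
Series (A, B, and C): 0.930035 × 0.989977 × 0.739823 = 0.681165
Parallel ([0.681165], D, and E): 1 − (1 − 0.681165)(1 − 0.730166)(1 − 0.860130) = 0.987967
Parallel (F and G): 1 − (1 − 0.909729)(1 − 0.879945) = 0.989163
Series ([0.987967] and [0.989163]): 0.987967 × 0.989163 = 0.9773

0.9773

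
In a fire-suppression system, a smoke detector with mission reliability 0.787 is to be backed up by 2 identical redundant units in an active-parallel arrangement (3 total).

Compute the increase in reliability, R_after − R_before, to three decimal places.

R_before = 0.787
R_after = 1 − (1 − 0.787)^3 = 0.990
ΔR = 0.990 − 0.787 = 0.203

0.203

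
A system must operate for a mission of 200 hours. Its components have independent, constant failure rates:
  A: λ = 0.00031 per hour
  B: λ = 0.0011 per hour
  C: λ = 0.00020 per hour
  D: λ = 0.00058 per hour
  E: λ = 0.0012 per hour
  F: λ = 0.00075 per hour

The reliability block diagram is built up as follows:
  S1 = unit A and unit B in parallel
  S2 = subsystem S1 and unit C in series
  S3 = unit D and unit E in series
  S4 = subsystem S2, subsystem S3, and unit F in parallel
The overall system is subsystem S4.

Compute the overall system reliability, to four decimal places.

0.9979

R(A) = exp(−0.00031 × 200) = 0.939883
R(B) = exp(−0.0011 × 200) = 0.802519
R(C) = exp(−0.00020 × 200) = 0.960789
R(D) = exp(−0.00058 × 200) = 0.890475
R(E) = exp(−0.0012 × 200) = 0.786628
R(F) = exp(−0.00075 × 200) = 0.860708
Parallel (A and B): 1 − (1 − 0.939883)(1 − 0.802519) = 0.988128
Series ([0.988128] and C): 0.988128 × 0.960789 = 0.949383
Series (D and E): 0.890475 × 0.786628 = 0.700473
Parallel ([0.949383], [0.700473], and F): 1 − (1 − 0.949383)(1 − 0.700473)(1 − 0.860708) = 0.9979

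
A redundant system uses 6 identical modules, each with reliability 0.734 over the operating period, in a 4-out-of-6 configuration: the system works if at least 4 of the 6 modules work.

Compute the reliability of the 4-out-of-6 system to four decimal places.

0.8045

R = Σ_{i=4}^{6} C(6,i) p^i (1−p)^{6−i} with p = 0.734
C(6,4)·0.734^4·0.266^2 = 0.308062
C(6,5)·0.734^5·0.266^1 = 0.340027
C(6,6)·0.734^6·0.266^0 = 0.156378
Sum = 0.8045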